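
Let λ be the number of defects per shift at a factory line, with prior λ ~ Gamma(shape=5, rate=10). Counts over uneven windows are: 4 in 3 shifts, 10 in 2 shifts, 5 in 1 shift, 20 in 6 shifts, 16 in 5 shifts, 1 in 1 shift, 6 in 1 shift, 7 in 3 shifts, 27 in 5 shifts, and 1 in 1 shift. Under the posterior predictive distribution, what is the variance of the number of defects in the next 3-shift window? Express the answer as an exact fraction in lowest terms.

6273/722

Total count: 4 + 10 + 5 + 20 + 16 + 1 + 6 + 7 + 27 + 1 = 97.
Total exposure: 3 + 2 + 1 + 6 + 5 + 1 + 1 + 3 + 5 + 1 = 28 shifts.
Posterior: α' = 5 + 97 = 102, β' = 10 + 28 = 38.
The posterior predictive for a window of length T is Negative Binomial with variance T·α'·(β'+T)/β'² = 3·102·41/1444 = 6273/722.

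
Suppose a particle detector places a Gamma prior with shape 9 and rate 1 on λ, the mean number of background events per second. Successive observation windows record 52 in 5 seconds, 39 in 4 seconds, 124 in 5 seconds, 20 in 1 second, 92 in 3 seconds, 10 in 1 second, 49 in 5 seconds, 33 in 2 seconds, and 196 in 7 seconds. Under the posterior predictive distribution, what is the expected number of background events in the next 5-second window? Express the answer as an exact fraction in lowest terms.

1560/17

Total count: 52 + 39 + 124 + 20 + 92 + 10 + 49 + 33 + 196 = 615.
Total exposure: 5 + 4 + 5 + 1 + 3 + 1 + 5 + 2 + 7 = 33 seconds.
The Gamma prior is conjugate for the Poisson rate, so λ | data ~ Gamma(9+615, 1+33) = Gamma(624, 34).
Predictive mean over a 5-second window = T·E[λ|data] = 5·624/34 = 1560/17.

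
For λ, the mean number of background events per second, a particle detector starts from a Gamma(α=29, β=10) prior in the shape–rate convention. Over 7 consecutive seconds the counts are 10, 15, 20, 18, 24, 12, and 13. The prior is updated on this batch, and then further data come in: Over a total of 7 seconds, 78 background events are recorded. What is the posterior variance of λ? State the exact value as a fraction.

Total count: 10 + 15 + 20 + 18 + 24 + 12 + 13 = 112.
Total exposure: 7 seconds.
After the first batch: Gamma(29 + 112, 10 + 7) = Gamma(141, 17).
Total count 78 over total exposure 7 seconds.
After the second batch: Gamma(141 + 78, 17 + 7) = Gamma(219, 24).
Posterior variance = α'/β'² = 219/576 = 73/192.

73/192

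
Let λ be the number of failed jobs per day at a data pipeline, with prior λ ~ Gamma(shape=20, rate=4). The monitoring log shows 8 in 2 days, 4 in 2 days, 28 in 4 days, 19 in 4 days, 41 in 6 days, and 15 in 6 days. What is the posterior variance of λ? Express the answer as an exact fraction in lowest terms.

135/784

Total count: 8 + 4 + 28 + 19 + 41 + 15 = 115.
Total exposure: 2 + 2 + 4 + 4 + 6 + 6 = 24 days.
Conjugate update: add total count to the shape and total exposure to the rate, giving Gamma(135, 28).
Posterior variance = α'/β'² = 135/784.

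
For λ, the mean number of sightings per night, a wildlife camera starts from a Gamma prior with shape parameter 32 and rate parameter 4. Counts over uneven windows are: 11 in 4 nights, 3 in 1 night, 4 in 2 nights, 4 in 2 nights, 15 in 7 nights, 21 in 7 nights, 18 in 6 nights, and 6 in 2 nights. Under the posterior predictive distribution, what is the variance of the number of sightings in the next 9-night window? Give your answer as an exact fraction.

Total count: 11 + 3 + 4 + 4 + 15 + 21 + 18 + 6 = 82.
Total exposure: 4 + 1 + 2 + 2 + 7 + 7 + 6 + 2 = 31 nights.
The Gamma prior is conjugate for the Poisson rate, so λ | data ~ Gamma(32+82, 4+31) = Gamma(114, 35).
The posterior predictive for a window of length T is Negative Binomial with variance T·α'·(β'+T)/β'² = 9·114·44/1225 = 45144/1225.

45144/1225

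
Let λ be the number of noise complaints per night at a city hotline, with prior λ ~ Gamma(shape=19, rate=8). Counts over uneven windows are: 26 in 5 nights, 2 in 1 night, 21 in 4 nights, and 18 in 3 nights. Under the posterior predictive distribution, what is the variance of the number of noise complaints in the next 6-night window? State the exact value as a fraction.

Total count: 26 + 2 + 21 + 18 = 67.
Total exposure: 5 + 1 + 4 + 3 = 13 nights.
The Gamma prior is conjugate for the Poisson rate, so λ | data ~ Gamma(19+67, 8+13) = Gamma(86, 21).
The posterior predictive for a window of length T is Negative Binomial with variance T·α'·(β'+T)/β'² = 6·86·27/441 = 1548/49.

1548/49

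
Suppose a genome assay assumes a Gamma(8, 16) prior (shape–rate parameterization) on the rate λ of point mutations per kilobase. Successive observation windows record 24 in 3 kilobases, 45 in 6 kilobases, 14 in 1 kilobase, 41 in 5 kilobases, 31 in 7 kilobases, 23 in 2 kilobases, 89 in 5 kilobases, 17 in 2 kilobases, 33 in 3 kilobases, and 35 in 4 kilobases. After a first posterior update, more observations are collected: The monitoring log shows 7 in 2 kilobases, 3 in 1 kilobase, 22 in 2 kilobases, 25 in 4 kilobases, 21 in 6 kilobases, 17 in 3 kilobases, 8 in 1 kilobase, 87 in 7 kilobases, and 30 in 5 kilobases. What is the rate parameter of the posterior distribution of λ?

Total count: 24 + 45 + 14 + 41 + 31 + 23 + 89 + 17 + 33 + 35 = 352.
Total exposure: 3 + 6 + 1 + 5 + 7 + 2 + 5 + 2 + 3 + 4 = 38 kilobases.
After the first batch: Gamma(8 + 352, 16 + 38) = Gamma(360, 54).
Total count: 7 + 3 + 22 + 25 + 21 + 17 + 8 + 87 + 30 = 220.
Total exposure: 2 + 1 + 2 + 4 + 6 + 3 + 1 + 7 + 5 = 31 kilobases.
After the second batch: Gamma(360 + 220, 54 + 31) = Gamma(580, 85).

85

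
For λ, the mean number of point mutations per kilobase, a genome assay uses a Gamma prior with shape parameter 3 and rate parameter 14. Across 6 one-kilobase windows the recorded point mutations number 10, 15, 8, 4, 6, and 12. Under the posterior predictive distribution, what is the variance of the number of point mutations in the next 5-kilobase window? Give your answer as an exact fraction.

145/8

Total count: 10 + 15 + 8 + 4 + 6 + 12 = 55.
Total exposure: 6 kilobases.
Conjugate update: add total count to the shape and total exposure to the rate, giving Gamma(58, 20).
The posterior predictive for a window of length T is Negative Binomial with variance T·α'·(β'+T)/β'² = 5·58·25/400 = 145/8.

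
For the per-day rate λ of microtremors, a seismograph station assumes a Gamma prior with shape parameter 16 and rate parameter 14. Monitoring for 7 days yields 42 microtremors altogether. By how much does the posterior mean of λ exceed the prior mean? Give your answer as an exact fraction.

34/21

Total count 42 over total exposure 7 days.
Conjugate update: add total count to the shape and total exposure to the rate, giving Gamma(58, 21).
Posterior mean = 58/21 = 58/21; prior mean = 16/14 = 8/7. Difference = 58/21 − 8/7 = 34/21.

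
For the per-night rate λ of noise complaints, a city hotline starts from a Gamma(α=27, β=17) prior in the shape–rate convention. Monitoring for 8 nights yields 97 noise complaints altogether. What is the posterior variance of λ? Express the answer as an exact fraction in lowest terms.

124/625

Total count 97 over total exposure 8 nights.
By Gamma–Poisson conjugacy, the posterior is Gamma(α + Σx, β + Σt) = Gamma(27 + 97, 17 + 8) = Gamma(124, 25).
Posterior variance = α'/β'² = 124/625.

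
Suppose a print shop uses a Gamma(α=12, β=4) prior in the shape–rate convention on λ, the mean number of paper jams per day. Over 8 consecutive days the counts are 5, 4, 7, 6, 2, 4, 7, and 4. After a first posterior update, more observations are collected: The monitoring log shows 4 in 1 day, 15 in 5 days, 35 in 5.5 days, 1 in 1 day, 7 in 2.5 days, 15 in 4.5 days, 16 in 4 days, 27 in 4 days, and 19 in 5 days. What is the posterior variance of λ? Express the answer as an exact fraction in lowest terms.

760/7921

Total count: 5 + 4 + 7 + 6 + 2 + 4 + 7 + 4 = 39.
Total exposure: 8 days.
After the first batch: Gamma(12 + 39, 4 + 8) = Gamma(51, 12).
Total count: 4 + 15 + 35 + 1 + 7 + 15 + 16 + 27 + 19 = 139.
Total exposure: 1 + 5 + 5.5 + 1 + 2.5 + 4.5 + 4 + 4 + 5 = 32.5 days.
After the second batch: Gamma(51 + 139, 12 + 32.5) = Gamma(190, 89/2).
Posterior variance = α'/β'² = 190/(7921/4) = 760/7921.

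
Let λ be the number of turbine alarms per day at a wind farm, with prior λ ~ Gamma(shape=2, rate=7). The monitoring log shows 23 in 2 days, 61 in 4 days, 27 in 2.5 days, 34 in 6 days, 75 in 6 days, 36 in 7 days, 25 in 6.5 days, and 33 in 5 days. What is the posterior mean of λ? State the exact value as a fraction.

Total count: 23 + 61 + 27 + 34 + 75 + 36 + 25 + 33 = 314.
Total exposure: 2 + 4 + 2.5 + 6 + 6 + 7 + 6.5 + 5 = 39 days.
The Gamma prior is conjugate for the Poisson rate, so λ | data ~ Gamma(2+314, 7+39) = Gamma(316, 46).
Posterior mean = α'/β' = 316/46 = 158/23.

158/23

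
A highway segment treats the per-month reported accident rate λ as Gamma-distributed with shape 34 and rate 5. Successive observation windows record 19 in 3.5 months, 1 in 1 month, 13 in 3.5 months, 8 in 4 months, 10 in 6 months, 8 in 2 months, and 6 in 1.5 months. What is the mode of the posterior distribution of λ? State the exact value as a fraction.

Total count: 19 + 1 + 13 + 8 + 10 + 8 + 6 = 65.
Total exposure: 3.5 + 1 + 3.5 + 4 + 6 + 2 + 1.5 = 21.5 months.
By Gamma–Poisson conjugacy, the posterior is Gamma(α + Σx, β + Σt) = Gamma(34 + 65, 5 + 21.5) = Gamma(99, 53/2).
Posterior mode = (α'−1)/β' = 98/(53/2) = 196/53.

196/53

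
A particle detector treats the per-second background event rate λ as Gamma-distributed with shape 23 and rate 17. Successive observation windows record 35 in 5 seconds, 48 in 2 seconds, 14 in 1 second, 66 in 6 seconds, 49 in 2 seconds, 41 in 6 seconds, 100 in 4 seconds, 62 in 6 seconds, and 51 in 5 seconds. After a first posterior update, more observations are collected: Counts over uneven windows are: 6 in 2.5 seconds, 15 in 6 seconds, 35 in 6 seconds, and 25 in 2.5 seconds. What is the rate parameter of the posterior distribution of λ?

Total count: 35 + 48 + 14 + 66 + 49 + 41 + 100 + 62 + 51 = 466.
Total exposure: 5 + 2 + 1 + 6 + 2 + 6 + 4 + 6 + 5 = 37 seconds.
After the first batch: Gamma(23 + 466, 17 + 37) = Gamma(489, 54).
Total count: 6 + 15 + 35 + 25 = 81.
Total exposure: 2.5 + 6 + 6 + 2.5 = 17 seconds.
After the second batch: Gamma(489 + 81, 54 + 17) = Gamma(570, 71).

71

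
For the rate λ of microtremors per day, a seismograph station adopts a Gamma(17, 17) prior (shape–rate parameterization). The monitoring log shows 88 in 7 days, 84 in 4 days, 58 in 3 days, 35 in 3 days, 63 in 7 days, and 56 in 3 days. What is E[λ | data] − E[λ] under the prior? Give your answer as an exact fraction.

Total count: 88 + 84 + 58 + 35 + 63 + 56 = 384.
Total exposure: 7 + 4 + 3 + 3 + 7 + 3 = 27 days.
Gamma(α, β) with Poisson data over total exposure Σt gives posterior Gamma(α+Σx, β+Σt) = Gamma(401, 44).
Posterior mean = 401/44 = 401/44; prior mean = 17/17 = 1. Difference = 401/44 − 1 = 357/44.

357/44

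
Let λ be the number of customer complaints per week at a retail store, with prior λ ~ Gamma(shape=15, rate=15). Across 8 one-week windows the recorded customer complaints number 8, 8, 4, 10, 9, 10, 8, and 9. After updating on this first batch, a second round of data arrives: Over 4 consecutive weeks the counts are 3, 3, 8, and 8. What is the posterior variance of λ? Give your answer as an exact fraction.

Total count: 8 + 8 + 4 + 10 + 9 + 10 + 8 + 9 = 66.
Total exposure: 8 weeks.
After the first batch: Gamma(15 + 66, 15 + 8) = Gamma(81, 23).
Total count: 3 + 3 + 8 + 8 = 22.
Total exposure: 4 weeks.
After the second batch: Gamma(81 + 22, 23 + 4) = Gamma(103, 27).
Posterior variance = α'/β'² = 103/729.

103/729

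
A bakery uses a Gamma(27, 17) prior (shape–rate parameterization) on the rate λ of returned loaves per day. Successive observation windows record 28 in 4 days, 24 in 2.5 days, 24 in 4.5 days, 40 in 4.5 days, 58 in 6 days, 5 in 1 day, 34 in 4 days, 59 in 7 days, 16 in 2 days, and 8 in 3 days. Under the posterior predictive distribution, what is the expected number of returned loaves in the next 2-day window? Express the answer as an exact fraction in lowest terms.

1292/111

Total count: 28 + 24 + 24 + 40 + 58 + 5 + 34 + 59 + 16 + 8 = 296.
Total exposure: 4 + 2.5 + 4.5 + 4.5 + 6 + 1 + 4 + 7 + 2 + 3 = 38.5 days.
The Gamma prior is conjugate for the Poisson rate, so λ | data ~ Gamma(27+296, 17+38.5) = Gamma(323, 111/2).
Predictive mean over a 2-day window = T·E[λ|data] = 2·323/(111/2) = 1292/111.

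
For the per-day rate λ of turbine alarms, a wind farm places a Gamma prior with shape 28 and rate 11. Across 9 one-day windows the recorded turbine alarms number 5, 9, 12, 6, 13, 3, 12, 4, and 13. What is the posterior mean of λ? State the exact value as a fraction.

Total count: 5 + 9 + 12 + 6 + 13 + 3 + 12 + 4 + 13 = 77.
Total exposure: 9 days.
By Gamma–Poisson conjugacy, the posterior is Gamma(α + Σx, β + Σt) = Gamma(28 + 77, 11 + 9) = Gamma(105, 20).
Posterior mean = α'/β' = 105/20 = 21/4.

21/4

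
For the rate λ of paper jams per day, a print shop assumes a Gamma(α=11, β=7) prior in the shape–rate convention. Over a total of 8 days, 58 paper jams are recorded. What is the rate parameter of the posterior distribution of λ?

Total count 58 over total exposure 8 days.
Conjugate update: add total count to the shape and total exposure to the rate, giving Gamma(69, 15).

15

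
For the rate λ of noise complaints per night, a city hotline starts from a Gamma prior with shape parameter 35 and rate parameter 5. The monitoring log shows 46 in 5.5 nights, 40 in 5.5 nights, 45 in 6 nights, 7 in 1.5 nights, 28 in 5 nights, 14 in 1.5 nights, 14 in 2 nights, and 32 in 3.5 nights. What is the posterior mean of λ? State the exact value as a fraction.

Total count: 46 + 40 + 45 + 7 + 28 + 14 + 14 + 32 = 226.
Total exposure: 5.5 + 5.5 + 6 + 1.5 + 5 + 1.5 + 2 + 3.5 = 30.5 nights.
By Gamma–Poisson conjugacy, the posterior is Gamma(α + Σx, β + Σt) = Gamma(35 + 226, 5 + 30.5) = Gamma(261, 71/2).
Posterior mean = α'/β' = 261/(71/2) = 522/71.

522/71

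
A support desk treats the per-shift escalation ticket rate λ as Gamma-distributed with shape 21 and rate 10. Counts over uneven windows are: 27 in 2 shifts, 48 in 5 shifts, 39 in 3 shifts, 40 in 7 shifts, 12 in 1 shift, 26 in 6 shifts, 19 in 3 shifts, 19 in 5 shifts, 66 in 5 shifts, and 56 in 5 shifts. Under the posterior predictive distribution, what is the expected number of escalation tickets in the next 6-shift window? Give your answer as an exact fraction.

Total count: 27 + 48 + 39 + 40 + 12 + 26 + 19 + 19 + 66 + 56 = 352.
Total exposure: 2 + 5 + 3 + 7 + 1 + 6 + 3 + 5 + 5 + 5 = 42 shifts.
By Gamma–Poisson conjugacy, the posterior is Gamma(α + Σx, β + Σt) = Gamma(21 + 352, 10 + 42) = Gamma(373, 52).
Predictive mean over a 6-shift window = T·E[λ|data] = 6·373/52 = 1119/26.

1119/26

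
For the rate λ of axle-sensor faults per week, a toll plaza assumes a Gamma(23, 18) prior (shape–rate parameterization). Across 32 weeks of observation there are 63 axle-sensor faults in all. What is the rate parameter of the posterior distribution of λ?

Total count 63 over total exposure 32 weeks.
Conjugate update: add total count to the shape and total exposure to the rate, giving Gamma(86, 50).

50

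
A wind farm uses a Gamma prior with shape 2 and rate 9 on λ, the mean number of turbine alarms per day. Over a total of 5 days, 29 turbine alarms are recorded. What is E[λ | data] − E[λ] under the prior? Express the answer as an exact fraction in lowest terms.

251/126

Total count 29 over total exposure 5 days.
The Gamma prior is conjugate for the Poisson rate, so λ | data ~ Gamma(2+29, 9+5) = Gamma(31, 14).
Posterior mean = 31/14 = 31/14; prior mean = 2/9 = 2/9. Difference = 31/14 − 2/9 = 251/126.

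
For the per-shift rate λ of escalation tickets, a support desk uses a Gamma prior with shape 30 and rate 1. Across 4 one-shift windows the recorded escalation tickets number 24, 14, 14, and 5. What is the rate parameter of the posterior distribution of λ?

5

Total count: 24 + 14 + 14 + 5 = 57.
Total exposure: 4 shifts.
Conjugate update: add total count to the shape and total exposure to the rate, giving Gamma(87, 5).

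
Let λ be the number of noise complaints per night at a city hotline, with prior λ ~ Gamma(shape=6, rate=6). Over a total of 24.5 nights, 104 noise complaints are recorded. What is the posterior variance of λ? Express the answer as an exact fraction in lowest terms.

440/3721

Total count 104 over total exposure 24.5 nights.
By Gamma–Poisson conjugacy, the posterior is Gamma(α + Σx, β + Σt) = Gamma(6 + 104, 6 + 24.5) = Gamma(110, 61/2).
Posterior variance = α'/β'² = 110/(3721/4) = 440/3721.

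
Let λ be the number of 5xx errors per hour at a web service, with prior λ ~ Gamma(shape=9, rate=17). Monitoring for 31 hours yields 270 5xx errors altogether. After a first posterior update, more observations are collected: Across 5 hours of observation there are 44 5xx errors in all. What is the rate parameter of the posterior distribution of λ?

Total count 270 over total exposure 31 hours.
After the first batch: Gamma(9 + 270, 17 + 31) = Gamma(279, 48).
Total count 44 over total exposure 5 hours.
After the second batch: Gamma(279 + 44, 48 + 5) = Gamma(323, 53).

53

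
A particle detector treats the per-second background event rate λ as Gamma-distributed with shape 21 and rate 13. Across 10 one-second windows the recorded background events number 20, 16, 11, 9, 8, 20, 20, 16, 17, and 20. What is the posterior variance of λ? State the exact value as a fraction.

Total count: 20 + 16 + 11 + 9 + 8 + 20 + 20 + 16 + 17 + 20 = 157.
Total exposure: 10 seconds.
Posterior: α' = 21 + 157 = 178, β' = 13 + 10 = 23.
Posterior variance = α'/β'² = 178/529.

178/529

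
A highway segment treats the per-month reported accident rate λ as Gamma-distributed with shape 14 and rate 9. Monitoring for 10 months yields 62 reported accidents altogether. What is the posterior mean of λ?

4

Total count 62 over total exposure 10 months.
Posterior: α' = 14 + 62 = 76, β' = 9 + 10 = 19.
Posterior mean = α'/β' = 76/19 = 4.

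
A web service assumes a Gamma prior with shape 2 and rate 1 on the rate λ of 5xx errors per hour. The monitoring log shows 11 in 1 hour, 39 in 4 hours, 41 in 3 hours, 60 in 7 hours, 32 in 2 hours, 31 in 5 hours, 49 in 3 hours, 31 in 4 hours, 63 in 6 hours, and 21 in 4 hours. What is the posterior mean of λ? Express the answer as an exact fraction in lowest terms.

19/2

Total count: 11 + 39 + 41 + 60 + 32 + 31 + 49 + 31 + 63 + 21 = 378.
Total exposure: 1 + 4 + 3 + 7 + 2 + 5 + 3 + 4 + 6 + 4 = 39 hours.
Conjugate update: add total count to the shape and total exposure to the rate, giving Gamma(380, 40).
Posterior mean = α'/β' = 380/40 = 19/2.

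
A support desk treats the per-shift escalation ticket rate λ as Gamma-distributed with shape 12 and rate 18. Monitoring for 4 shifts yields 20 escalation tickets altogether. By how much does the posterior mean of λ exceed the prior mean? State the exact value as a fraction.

Total count 20 over total exposure 4 shifts.
Conjugate update: add total count to the shape and total exposure to the rate, giving Gamma(32, 22).
Posterior mean = 32/22 = 16/11; prior mean = 12/18 = 2/3. Difference = 16/11 − 2/3 = 26/33.

26/33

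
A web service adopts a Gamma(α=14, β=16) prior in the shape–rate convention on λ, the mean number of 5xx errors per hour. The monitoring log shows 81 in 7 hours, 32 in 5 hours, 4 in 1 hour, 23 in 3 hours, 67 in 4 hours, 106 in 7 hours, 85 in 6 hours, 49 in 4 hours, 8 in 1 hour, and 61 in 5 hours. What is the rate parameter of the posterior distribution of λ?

Total count: 81 + 32 + 4 + 23 + 67 + 106 + 85 + 49 + 8 + 61 = 516.
Total exposure: 7 + 5 + 1 + 3 + 4 + 7 + 6 + 4 + 1 + 5 = 43 hours.
Posterior: α' = 14 + 516 = 530, β' = 16 + 43 = 59.

59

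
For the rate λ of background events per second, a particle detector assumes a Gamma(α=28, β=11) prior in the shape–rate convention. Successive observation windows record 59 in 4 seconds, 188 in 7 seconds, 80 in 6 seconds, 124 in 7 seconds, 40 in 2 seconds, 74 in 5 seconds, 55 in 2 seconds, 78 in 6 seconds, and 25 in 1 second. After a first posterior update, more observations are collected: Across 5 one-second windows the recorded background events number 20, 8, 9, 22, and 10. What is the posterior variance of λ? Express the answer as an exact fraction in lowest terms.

205/784

Total count: 59 + 188 + 80 + 124 + 40 + 74 + 55 + 78 + 25 = 723.
Total exposure: 4 + 7 + 6 + 7 + 2 + 5 + 2 + 6 + 1 = 40 seconds.
After the first batch: Gamma(28 + 723, 11 + 40) = Gamma(751, 51).
Total count: 20 + 8 + 9 + 22 + 10 = 69.
Total exposure: 5 seconds.
After the second batch: Gamma(751 + 69, 51 + 5) = Gamma(820, 56).
Posterior variance = α'/β'² = 820/3136 = 205/784.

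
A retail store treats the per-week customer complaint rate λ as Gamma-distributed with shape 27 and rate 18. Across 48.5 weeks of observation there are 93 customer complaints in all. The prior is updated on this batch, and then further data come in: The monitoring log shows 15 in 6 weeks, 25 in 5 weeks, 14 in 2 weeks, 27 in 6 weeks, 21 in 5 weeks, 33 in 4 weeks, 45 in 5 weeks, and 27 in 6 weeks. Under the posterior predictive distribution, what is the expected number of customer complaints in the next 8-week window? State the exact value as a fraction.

Total count 93 over total exposure 48.5 weeks.
After the first batch: Gamma(27 + 93, 18 + 48.5) = Gamma(120, 133/2).
Total count: 15 + 25 + 14 + 27 + 21 + 33 + 45 + 27 = 207.
Total exposure: 6 + 5 + 2 + 6 + 5 + 4 + 5 + 6 = 39 weeks.
After the second batch: Gamma(120 + 207, 133/2 + 39) = Gamma(327, 211/2).
Predictive mean over an 8-week window = T·E[λ|data] = 8·327/(211/2) = 5232/211.

5232/211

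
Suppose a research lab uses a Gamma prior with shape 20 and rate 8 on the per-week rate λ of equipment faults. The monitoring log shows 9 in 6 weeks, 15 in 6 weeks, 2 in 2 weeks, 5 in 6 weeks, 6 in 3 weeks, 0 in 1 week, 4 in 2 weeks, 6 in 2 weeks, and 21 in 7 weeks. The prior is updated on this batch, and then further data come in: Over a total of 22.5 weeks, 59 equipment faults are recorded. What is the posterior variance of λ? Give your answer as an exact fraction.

588/17161

Total count: 9 + 15 + 2 + 5 + 6 + 0 + 4 + 6 + 21 = 68.
Total exposure: 6 + 6 + 2 + 6 + 3 + 1 + 2 + 2 + 7 = 35 weeks.
After the first batch: Gamma(20 + 68, 8 + 35) = Gamma(88, 43).
Total count 59 over total exposure 22.5 weeks.
After the second batch: Gamma(88 + 59, 43 + 22.5) = Gamma(147, 131/2).
Posterior variance = α'/β'² = 147/(17161/4) = 588/17161.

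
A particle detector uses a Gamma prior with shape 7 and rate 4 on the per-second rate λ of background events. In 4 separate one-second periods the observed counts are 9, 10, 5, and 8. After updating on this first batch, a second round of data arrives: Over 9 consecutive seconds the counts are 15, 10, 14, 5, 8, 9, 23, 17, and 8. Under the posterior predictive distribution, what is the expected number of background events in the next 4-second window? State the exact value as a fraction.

Total count: 9 + 10 + 5 + 8 = 32.
Total exposure: 4 seconds.
After the first batch: Gamma(7 + 32, 4 + 4) = Gamma(39, 8).
Total count: 15 + 10 + 14 + 5 + 8 + 9 + 23 + 17 + 8 = 109.
Total exposure: 9 seconds.
After the second batch: Gamma(39 + 109, 8 + 9) = Gamma(148, 17).
Predictive mean over a 4-second window = T·E[λ|data] = 4·148/17 = 592/17.

592/17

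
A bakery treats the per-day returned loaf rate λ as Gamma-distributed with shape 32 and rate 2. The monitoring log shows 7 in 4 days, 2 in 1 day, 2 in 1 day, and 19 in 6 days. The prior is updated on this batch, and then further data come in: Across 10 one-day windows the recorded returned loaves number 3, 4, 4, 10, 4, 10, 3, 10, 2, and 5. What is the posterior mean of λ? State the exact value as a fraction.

Total count: 7 + 2 + 2 + 19 = 30.
Total exposure: 4 + 1 + 1 + 6 = 12 days.
After the first batch: Gamma(32 + 30, 2 + 12) = Gamma(62, 14).
Total count: 3 + 4 + 4 + 10 + 4 + 10 + 3 + 10 + 2 + 5 = 55.
Total exposure: 10 days.
After the second batch: Gamma(62 + 55, 14 + 10) = Gamma(117, 24).
Posterior mean = α'/β' = 117/24 = 39/8.

39/8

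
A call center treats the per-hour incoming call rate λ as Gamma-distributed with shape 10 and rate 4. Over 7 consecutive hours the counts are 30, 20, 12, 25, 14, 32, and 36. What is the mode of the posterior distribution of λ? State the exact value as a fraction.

178/11

Total count: 30 + 20 + 12 + 25 + 14 + 32 + 36 = 169.
Total exposure: 7 hours.
The Gamma prior is conjugate for the Poisson rate, so λ | data ~ Gamma(10+169, 4+7) = Gamma(179, 11).
Posterior mode = (α'−1)/β' = 178/11.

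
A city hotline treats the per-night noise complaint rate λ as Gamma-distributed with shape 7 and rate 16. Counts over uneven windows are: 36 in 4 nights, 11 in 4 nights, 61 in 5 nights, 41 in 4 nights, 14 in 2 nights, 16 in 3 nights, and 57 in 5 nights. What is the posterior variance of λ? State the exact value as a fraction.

Total count: 36 + 11 + 61 + 41 + 14 + 16 + 57 = 236.
Total exposure: 4 + 4 + 5 + 4 + 2 + 3 + 5 = 27 nights.
Gamma(α, β) with Poisson data over total exposure Σt gives posterior Gamma(α+Σx, β+Σt) = Gamma(243, 43).
Posterior variance = α'/β'² = 243/1849.

243/1849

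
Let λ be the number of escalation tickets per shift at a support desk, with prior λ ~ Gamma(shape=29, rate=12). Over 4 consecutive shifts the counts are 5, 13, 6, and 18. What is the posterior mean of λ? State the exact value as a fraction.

71/16

Total count: 5 + 13 + 6 + 18 = 42.
Total exposure: 4 shifts.
Gamma(α, β) with Poisson data over total exposure Σt gives posterior Gamma(α+Σx, β+Σt) = Gamma(71, 16).
Posterior mean = α'/β' = 71/16.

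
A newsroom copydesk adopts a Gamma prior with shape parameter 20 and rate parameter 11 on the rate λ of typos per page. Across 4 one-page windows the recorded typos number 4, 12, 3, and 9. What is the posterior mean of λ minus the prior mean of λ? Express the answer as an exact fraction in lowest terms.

Total count: 4 + 12 + 3 + 9 = 28.
Total exposure: 4 pages.
Gamma(α, β) with Poisson data over total exposure Σt gives posterior Gamma(α+Σx, β+Σt) = Gamma(48, 15).
Posterior mean = 48/15 = 16/5; prior mean = 20/11 = 20/11. Difference = 16/5 − 20/11 = 76/55.

76/55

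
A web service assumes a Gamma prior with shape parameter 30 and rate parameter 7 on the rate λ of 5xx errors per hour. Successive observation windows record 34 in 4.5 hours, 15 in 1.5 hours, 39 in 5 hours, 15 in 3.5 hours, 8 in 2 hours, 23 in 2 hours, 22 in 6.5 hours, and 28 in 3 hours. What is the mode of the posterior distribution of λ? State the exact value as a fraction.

Total count: 34 + 15 + 39 + 15 + 8 + 23 + 22 + 28 = 184.
Total exposure: 4.5 + 1.5 + 5 + 3.5 + 2 + 2 + 6.5 + 3 = 28 hours.
Conjugate update: add total count to the shape and total exposure to the rate, giving Gamma(214, 35).
Posterior mode = (α'−1)/β' = 213/35.

213/35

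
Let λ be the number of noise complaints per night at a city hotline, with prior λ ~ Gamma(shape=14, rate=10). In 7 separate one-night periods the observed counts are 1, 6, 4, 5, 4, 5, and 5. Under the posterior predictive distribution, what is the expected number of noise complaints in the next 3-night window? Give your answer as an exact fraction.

132/17

Total count: 1 + 6 + 4 + 5 + 4 + 5 + 5 = 30.
Total exposure: 7 nights.
The Gamma prior is conjugate for the Poisson rate, so λ | data ~ Gamma(14+30, 10+7) = Gamma(44, 17).
Predictive mean over a 3-night window = T·E[λ|data] = 3·44/17 = 132/17.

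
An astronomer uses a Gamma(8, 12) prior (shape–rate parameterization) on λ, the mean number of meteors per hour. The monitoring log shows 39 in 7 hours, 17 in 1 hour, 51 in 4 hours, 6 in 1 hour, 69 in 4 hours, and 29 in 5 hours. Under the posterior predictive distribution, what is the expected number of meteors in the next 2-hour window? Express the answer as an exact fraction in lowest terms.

Total count: 39 + 17 + 51 + 6 + 69 + 29 = 211.
Total exposure: 7 + 1 + 4 + 1 + 4 + 5 = 22 hours.
By Gamma–Poisson conjugacy, the posterior is Gamma(α + Σx, β + Σt) = Gamma(8 + 211, 12 + 22) = Gamma(219, 34).
Predictive mean over a 2-hour window = T·E[λ|data] = 2·219/34 = 219/17.

219/17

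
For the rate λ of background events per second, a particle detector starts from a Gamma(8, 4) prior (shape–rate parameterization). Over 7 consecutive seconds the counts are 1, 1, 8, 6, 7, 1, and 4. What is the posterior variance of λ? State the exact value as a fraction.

Total count: 1 + 1 + 8 + 6 + 7 + 1 + 4 = 28.
Total exposure: 7 seconds.
By Gamma–Poisson conjugacy, the posterior is Gamma(α + Σx, β + Σt) = Gamma(8 + 28, 4 + 7) = Gamma(36, 11).
Posterior variance = α'/β'² = 36/121.

36/121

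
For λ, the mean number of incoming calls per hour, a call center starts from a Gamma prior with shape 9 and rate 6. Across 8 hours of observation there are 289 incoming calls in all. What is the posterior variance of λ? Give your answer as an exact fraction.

Total count 289 over total exposure 8 hours.
Posterior: α' = 9 + 289 = 298, β' = 6 + 8 = 14.
Posterior variance = α'/β'² = 298/196 = 149/98.

149/98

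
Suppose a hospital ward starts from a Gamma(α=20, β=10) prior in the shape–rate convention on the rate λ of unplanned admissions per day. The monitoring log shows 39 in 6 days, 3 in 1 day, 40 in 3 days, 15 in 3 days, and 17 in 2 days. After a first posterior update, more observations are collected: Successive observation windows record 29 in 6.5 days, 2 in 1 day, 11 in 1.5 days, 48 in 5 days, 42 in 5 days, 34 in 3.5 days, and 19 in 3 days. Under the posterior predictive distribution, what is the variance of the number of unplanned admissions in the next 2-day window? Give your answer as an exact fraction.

133980/10201

Total count: 39 + 3 + 40 + 15 + 17 = 114.
Total exposure: 6 + 1 + 3 + 3 + 2 = 15 days.
After the first batch: Gamma(20 + 114, 10 + 15) = Gamma(134, 25).
Total count: 29 + 2 + 11 + 48 + 42 + 34 + 19 = 185.
Total exposure: 6.5 + 1 + 1.5 + 5 + 5 + 3.5 + 3 = 25.5 days.
After the second batch: Gamma(134 + 185, 25 + 25.5) = Gamma(319, 101/2).
The posterior predictive for a window of length T is Negative Binomial with variance T·α'·(β'+T)/β'² = 2·319·(105/2)/(10201/4) = 133980/10201.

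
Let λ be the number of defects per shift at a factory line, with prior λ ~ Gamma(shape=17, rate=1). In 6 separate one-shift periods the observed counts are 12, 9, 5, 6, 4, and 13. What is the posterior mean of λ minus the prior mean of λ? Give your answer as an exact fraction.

Total count: 12 + 9 + 5 + 6 + 4 + 13 = 49.
Total exposure: 6 shifts.
The Gamma prior is conjugate for the Poisson rate, so λ | data ~ Gamma(17+49, 1+6) = Gamma(66, 7).
Posterior mean = 66/7 = 66/7; prior mean = 17/1 = 17. Difference = 66/7 − 17 = -53/7.

-53/7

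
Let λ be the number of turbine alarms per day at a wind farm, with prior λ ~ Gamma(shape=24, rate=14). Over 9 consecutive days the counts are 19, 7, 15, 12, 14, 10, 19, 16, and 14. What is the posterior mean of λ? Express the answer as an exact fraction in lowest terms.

150/23

Total count: 19 + 7 + 15 + 12 + 14 + 10 + 19 + 16 + 14 = 126.
Total exposure: 9 days.
By Gamma–Poisson conjugacy, the posterior is Gamma(α + Σx, β + Σt) = Gamma(24 + 126, 14 + 9) = Gamma(150, 23).
Posterior mean = α'/β' = 150/23.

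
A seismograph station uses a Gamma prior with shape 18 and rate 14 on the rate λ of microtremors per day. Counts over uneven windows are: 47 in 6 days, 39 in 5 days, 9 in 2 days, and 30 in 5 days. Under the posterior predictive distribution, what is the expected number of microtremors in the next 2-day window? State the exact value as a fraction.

Total count: 47 + 39 + 9 + 30 = 125.
Total exposure: 6 + 5 + 2 + 5 = 18 days.
Conjugate update: add total count to the shape and total exposure to the rate, giving Gamma(143, 32).
Predictive mean over a 2-day window = T·E[λ|data] = 2·143/32 = 143/16.

143/16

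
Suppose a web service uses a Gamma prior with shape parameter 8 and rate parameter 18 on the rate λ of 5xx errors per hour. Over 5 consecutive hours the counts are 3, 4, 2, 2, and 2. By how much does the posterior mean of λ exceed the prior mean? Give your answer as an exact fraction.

Total count: 3 + 4 + 2 + 2 + 2 = 13.
Total exposure: 5 hours.
By Gamma–Poisson conjugacy, the posterior is Gamma(α + Σx, β + Σt) = Gamma(8 + 13, 18 + 5) = Gamma(21, 23).
Posterior mean = 21/23 = 21/23; prior mean = 8/18 = 4/9. Difference = 21/23 − 4/9 = 97/207.

97/207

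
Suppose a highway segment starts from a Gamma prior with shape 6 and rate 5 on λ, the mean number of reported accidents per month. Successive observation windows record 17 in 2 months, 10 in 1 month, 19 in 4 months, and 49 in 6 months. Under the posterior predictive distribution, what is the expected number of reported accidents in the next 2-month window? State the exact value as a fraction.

Total count: 17 + 10 + 19 + 49 = 95.
Total exposure: 2 + 1 + 4 + 6 = 13 months.
By Gamma–Poisson conjugacy, the posterior is Gamma(α + Σx, β + Σt) = Gamma(6 + 95, 5 + 13) = Gamma(101, 18).
Predictive mean over a 2-month window = T·E[λ|data] = 2·101/18 = 101/9.

101/9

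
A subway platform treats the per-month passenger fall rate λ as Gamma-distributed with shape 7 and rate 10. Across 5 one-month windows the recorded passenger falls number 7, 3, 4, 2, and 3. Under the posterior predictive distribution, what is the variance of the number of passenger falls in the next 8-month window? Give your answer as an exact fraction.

4784/225

Total count: 7 + 3 + 4 + 2 + 3 = 19.
Total exposure: 5 months.
By Gamma–Poisson conjugacy, the posterior is Gamma(α + Σx, β + Σt) = Gamma(7 + 19, 10 + 5) = Gamma(26, 15).
The posterior predictive for a window of length T is Negative Binomial with variance T·α'·(β'+T)/β'² = 8·26·23/225 = 4784/225.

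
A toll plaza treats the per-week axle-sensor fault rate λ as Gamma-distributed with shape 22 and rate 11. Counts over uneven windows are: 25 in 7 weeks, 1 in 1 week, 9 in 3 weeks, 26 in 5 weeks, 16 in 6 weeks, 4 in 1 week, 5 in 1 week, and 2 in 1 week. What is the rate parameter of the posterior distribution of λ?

Total count: 25 + 1 + 9 + 26 + 16 + 4 + 5 + 2 = 88.
Total exposure: 7 + 1 + 3 + 5 + 6 + 1 + 1 + 1 = 25 weeks.
By Gamma–Poisson conjugacy, the posterior is Gamma(α + Σx, β + Σt) = Gamma(22 + 88, 11 + 25) = Gamma(110, 36).

36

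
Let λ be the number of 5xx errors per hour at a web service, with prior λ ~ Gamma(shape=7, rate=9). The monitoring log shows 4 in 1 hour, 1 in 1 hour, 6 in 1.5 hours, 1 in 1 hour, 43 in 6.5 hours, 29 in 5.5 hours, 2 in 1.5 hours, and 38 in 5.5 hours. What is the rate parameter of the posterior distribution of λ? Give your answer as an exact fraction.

65/2

Total count: 4 + 1 + 6 + 1 + 43 + 29 + 2 + 38 = 124.
Total exposure: 1 + 1 + 1.5 + 1 + 6.5 + 5.5 + 1.5 + 5.5 = 23.5 hours.
Conjugate update: add total count to the shape and total exposure to the rate, giving Gamma(131, 65/2).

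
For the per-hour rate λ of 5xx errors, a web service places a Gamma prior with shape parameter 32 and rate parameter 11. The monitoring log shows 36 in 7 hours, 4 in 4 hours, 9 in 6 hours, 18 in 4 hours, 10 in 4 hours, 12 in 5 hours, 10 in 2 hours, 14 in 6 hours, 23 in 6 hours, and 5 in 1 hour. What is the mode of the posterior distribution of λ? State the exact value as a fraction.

43/14

Total count: 36 + 4 + 9 + 18 + 10 + 12 + 10 + 14 + 23 + 5 = 141.
Total exposure: 7 + 4 + 6 + 4 + 4 + 5 + 2 + 6 + 6 + 1 = 45 hours.
Conjugate update: add total count to the shape and total exposure to the rate, giving Gamma(173, 56).
Posterior mode = (α'−1)/β' = 172/56 = 43/14.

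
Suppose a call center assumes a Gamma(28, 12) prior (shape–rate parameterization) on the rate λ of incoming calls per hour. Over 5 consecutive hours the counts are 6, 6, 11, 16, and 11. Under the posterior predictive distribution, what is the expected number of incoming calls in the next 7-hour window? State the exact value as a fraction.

Total count: 6 + 6 + 11 + 16 + 11 = 50.
Total exposure: 5 hours.
Conjugate update: add total count to the shape and total exposure to the rate, giving Gamma(78, 17).
Predictive mean over a 7-hour window = T·E[λ|data] = 7·78/17 = 546/17.

546/17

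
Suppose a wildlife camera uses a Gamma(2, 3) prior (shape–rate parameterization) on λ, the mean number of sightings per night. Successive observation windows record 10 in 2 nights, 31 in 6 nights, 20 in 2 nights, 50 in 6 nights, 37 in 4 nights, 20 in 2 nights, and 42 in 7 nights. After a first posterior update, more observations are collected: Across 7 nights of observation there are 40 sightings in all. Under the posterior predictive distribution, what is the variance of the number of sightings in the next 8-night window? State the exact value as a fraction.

Total count: 10 + 31 + 20 + 50 + 37 + 20 + 42 = 210.
Total exposure: 2 + 6 + 2 + 6 + 4 + 2 + 7 = 29 nights.
After the first batch: Gamma(2 + 210, 3 + 29) = Gamma(212, 32).
Total count 40 over total exposure 7 nights.
After the second batch: Gamma(212 + 40, 32 + 7) = Gamma(252, 39).
The posterior predictive for a window of length T is Negative Binomial with variance T·α'·(β'+T)/β'² = 8·252·47/1521 = 10528/169.

10528/169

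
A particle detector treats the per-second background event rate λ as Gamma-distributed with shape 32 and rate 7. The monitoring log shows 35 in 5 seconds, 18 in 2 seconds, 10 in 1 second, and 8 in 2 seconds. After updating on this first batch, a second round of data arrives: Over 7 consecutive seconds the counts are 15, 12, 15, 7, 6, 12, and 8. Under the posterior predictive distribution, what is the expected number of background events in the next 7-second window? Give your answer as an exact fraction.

623/12

Total count: 35 + 18 + 10 + 8 = 71.
Total exposure: 5 + 2 + 1 + 2 = 10 seconds.
After the first batch: Gamma(32 + 71, 7 + 10) = Gamma(103, 17).
Total count: 15 + 12 + 15 + 7 + 6 + 12 + 8 = 75.
Total exposure: 7 seconds.
After the second batch: Gamma(103 + 75, 17 + 7) = Gamma(178, 24).
Predictive mean over a 7-second window = T·E[λ|data] = 7·178/24 = 623/12.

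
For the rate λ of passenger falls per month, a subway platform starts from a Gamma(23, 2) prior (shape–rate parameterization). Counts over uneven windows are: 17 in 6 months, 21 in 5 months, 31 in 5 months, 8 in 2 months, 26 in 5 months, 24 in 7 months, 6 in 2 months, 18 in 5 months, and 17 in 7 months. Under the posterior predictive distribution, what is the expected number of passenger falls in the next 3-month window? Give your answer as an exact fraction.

573/46

Total count: 17 + 21 + 31 + 8 + 26 + 24 + 6 + 18 + 17 = 168.
Total exposure: 6 + 5 + 5 + 2 + 5 + 7 + 2 + 5 + 7 = 44 months.
Conjugate update: add total count to the shape and total exposure to the rate, giving Gamma(191, 46).
Predictive mean over a 3-month window = T·E[λ|data] = 3·191/46 = 573/46.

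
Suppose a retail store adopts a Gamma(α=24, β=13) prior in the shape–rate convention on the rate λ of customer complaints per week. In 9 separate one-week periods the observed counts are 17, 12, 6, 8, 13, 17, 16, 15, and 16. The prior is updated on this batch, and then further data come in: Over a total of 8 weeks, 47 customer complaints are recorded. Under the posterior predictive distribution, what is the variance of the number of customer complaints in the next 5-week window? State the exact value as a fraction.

1337/36

Total count: 17 + 12 + 6 + 8 + 13 + 17 + 16 + 15 + 16 = 120.
Total exposure: 9 weeks.
After the first batch: Gamma(24 + 120, 13 + 9) = Gamma(144, 22).
Total count 47 over total exposure 8 weeks.
After the second batch: Gamma(144 + 47, 22 + 8) = Gamma(191, 30).
The posterior predictive for a window of length T is Negative Binomial with variance T·α'·(β'+T)/β'² = 5·191·35/900 = 1337/36.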